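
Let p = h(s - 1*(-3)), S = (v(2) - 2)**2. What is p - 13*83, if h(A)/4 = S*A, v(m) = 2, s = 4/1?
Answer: -1079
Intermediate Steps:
s = 4 (s = 4*1 = 4)
S = 0 (S = (2 - 2)**2 = 0**2 = 0)
h(A) = 0 (h(A) = 4*(0*A) = 4*0 = 0)
p = 0
p - 13*83 = 0 - 13*83 = 0 - 1079 = -1079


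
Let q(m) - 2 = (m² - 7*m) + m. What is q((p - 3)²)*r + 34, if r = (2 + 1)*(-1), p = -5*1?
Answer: -11108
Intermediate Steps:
p = -5
q(m) = 2 + m² - 6*m (q(m) = 2 + ((m² - 7*m) + m) = 2 + (m² - 6*m) = 2 + m² - 6*m)
r = -3 (r = 3*(-1) = -3)
q((p - 3)²)*r + 34 = (2 + ((-5 - 3)²)² - 6*(-5 - 3)²)*(-3) + 34 = (2 + ((-8)²)² - 6*(-8)²)*(-3) + 34 = (2 + 64² - 6*64)*(-3) + 34 = (2 + 4096 - 384)*(-3) + 34 = 3714*(-3) + 34 = -11142 + 34 = -11108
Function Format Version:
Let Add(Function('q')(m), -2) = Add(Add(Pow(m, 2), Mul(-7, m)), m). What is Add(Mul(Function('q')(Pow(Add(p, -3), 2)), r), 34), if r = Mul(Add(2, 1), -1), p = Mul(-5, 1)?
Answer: -11108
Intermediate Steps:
p = -5
Function('q')(m) = Add(2, Pow(m, 2), Mul(-6, m)) (Function('q')(m) = Add(2, Add(Add(Pow(m, 2), Mul(-7, m)), m)) = Add(2, Add(Pow(m, 2), Mul(-6, m))) = Add(2, Pow(m, 2), Mul(-6, m)))
r = -3 (r = Mul(3, -1) = -3)
Add(Mul(Function('q')(Pow(Add(p, -3), 2)), r), 34) = Add(Mul(Add(2, Pow(Pow(Add(-5, -3), 2), 2), Mul(-6, Pow(Add(-5, -3), 2))), -3), 34) = Add(Mul(Add(2, Pow(Pow(-8, 2), 2), Mul(-6, Pow(-8, 2))), -3), 34) = Add(Mul(Add(2, Pow(64, 2), Mul(-6, 64)), -3), 34) = Add(Mul(Add(2, 4096, -384), -3), 34) = Add(Mul(3714, -3), 34) = Add(-11142, 34) = -11108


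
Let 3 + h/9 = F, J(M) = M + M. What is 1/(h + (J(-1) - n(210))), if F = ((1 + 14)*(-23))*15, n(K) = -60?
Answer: -1/46544 ≈ -2.1485e-5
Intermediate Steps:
F = -5175 (F = (15*(-23))*15 = -345*15 = -5175)
J(M) = 2*M
h = -46602 (h = -27 + 9*(-5175) = -27 - 46575 = -46602)
1/(h + (J(-1) - n(210))) = 1/(-46602 + (2*(-1) - 1*(-60))) = 1/(-46602 + (-2 + 60)) = 1/(-46602 + 58) = 1/(-46544) = -1/46544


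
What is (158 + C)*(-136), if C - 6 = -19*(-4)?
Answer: -32640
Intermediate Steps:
C = 82 (C = 6 - 19*(-4) = 6 + 76 = 82)
(158 + C)*(-136) = (158 + 82)*(-136) = 240*(-136) = -32640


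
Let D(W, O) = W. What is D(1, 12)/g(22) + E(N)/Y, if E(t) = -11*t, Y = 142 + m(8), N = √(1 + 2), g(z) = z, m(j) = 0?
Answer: 1/22 - 11*√3/142 ≈ -0.088718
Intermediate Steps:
N = √3 ≈ 1.7320
Y = 142 (Y = 142 + 0 = 142)
D(1, 12)/g(22) + E(N)/Y = 1/22 - 11*√3/142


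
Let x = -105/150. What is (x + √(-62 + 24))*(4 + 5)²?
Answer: -567/10 + 81*I*√38 ≈ -56.7 + 499.32*I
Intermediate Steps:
x = -7/10 (x = -105*1/150 = -7/10 ≈ -0.70000)
(x + √(-62 + 24))*(4 + 5)² = (-7/10 + √(-62 + 24))*(4 + 5)² = (-7/10 + √(-38))*9² = (-7/10 + I*√38)*81 = -567/10 + 81*I*√38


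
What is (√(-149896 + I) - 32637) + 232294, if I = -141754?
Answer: 199657 + 5*I*√11666 ≈ 1.9966e+5 + 540.05*I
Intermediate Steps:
(√(-149896 + I) - 32637) + 232294 = (√(-149896 - 141754) - 32637) + 232294 = (√(-291650) - 32637) + 232294 = (5*I*√11666 - 32637) + 232294 = (-32637 + 5*I*√11666) + 232294 = 199657 + 5*I*√11666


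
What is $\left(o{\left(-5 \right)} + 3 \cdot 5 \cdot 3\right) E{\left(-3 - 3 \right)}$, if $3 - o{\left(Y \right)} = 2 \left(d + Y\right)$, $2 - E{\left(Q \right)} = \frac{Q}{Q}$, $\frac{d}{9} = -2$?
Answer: $94$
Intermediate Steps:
$d = -18$ ($d = 9 \left(-2\right) = -18$)
$E{\left(Q \right)} = 1$ ($E{\left(Q \right)} = 2 - \frac{Q}{Q} = 2 - 1 = 1$)
$o{\left(Y \right)} = 39 - 2 Y$ ($o{\left(Y \right)} = 3 - 2 \left(-18 + Y\right) = 3 - \left(-36 + 2 Y\right) = 39 - 2 Y$)
$\left(o{\left(-5 \right)} + 3 \cdot 5 \cdot 3\right) E{\left(-3 - 3 \right)} = \left(\left(39 - -10\right) + 3 \cdot 5 \cdot 3\right) 1 = \left(\left(39 + 10\right) + 15 \cdot 3\right) 1 = \left(49 + 45\right) 1 = 94 \cdot 1 = 94$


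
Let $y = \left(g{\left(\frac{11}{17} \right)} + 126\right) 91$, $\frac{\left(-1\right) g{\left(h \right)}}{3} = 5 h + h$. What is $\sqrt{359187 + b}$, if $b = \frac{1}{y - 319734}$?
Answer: $\frac{\sqrt{1103606068949389806}}{1752858} \approx 599.32$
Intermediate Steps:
$g{\left(h \right)} = - 18 h$ ($g{\left(h \right)} = - 3 \left(5 h + h\right) = - 3 \cdot 6 h = - 18 h$)
$y = \frac{176904}{17}$ ($y = \left(- 18 \cdot \frac{11}{17} + 126\right) 91 = \left(- 18 \cdot 11 \cdot \frac{1}{17} + 126\right) 91 = \left(\left(-18\right) \frac{11}{17} + 126\right) 91 = \left(- \frac{198}{17} + 126\right) 91 = \frac{1944}{17} \cdot 91 = \frac{176904}{17} \approx 10406.0$)
$b = - \frac{17}{5258574}$ ($b = \frac{1}{\frac{176904}{17} - 319734} = \frac{1}{- \frac{5258574}{17}} = - \frac{17}{5258574} \approx -3.2328 \cdot 10^{-6}$)
$\sqrt{359187 + b} = \sqrt{359187 - \frac{17}{5258574}} = \sqrt{\frac{1888811419321}{5258574}} = \frac{\sqrt{1103606068949389806}}{1752858}$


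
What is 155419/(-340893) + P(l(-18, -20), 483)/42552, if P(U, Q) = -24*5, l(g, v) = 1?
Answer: -3422992/7461769 ≈ -0.45874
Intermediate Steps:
P(U, Q) = -120
155419/(-340893) + P(l(-18, -20), 483)/42552 = 155419/(-340893) - 120/42552 = 155419*(-1/340893) - 120*1/42552 = -155419/340893 - 5/1773 = -3422992/7461769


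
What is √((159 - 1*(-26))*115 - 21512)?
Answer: I*√237 ≈ 15.395*I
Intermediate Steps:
√((159 - 1*(-26))*115 - 21512) = √((159 + 26)*115 - 21512) = √(185*115 - 21512) = √(21275 - 21512) = √(-237) = I*√237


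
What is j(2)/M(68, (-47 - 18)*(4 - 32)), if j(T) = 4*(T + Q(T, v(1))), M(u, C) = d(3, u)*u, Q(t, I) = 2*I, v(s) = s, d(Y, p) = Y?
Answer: 4/51 ≈ 0.078431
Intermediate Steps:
M(u, C) = 3*u
j(T) = 8 + 4*T (j(T) = 4*(T + 2*1) = 4*(T + 2) = 4*(2 + T) = 8 + 4*T)
j(2)/M(68, (-47 - 18)*(4 - 32)) = (8 + 4*2)/((3*68)) = (8 + 8)/204 = 16*(1/204) = 4/51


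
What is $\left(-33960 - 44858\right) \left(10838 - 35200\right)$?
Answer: $1920164116$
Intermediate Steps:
$\left(-33960 - 44858\right) \left(10838 - 35200\right) = \left(-78818\right) \left(-24362\right) = 1920164116$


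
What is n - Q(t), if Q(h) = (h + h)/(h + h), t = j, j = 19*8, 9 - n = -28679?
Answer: 28687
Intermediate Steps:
n = 28688 (n = 9 - 1*(-28679) = 9 + 28679 = 28688)
j = 152
t = 152
Q(h) = 1 (Q(h) = (2*h)/((2*h)) = (2*h)*(1/(2*h)) = 1)
n - Q(t) = 28688 - 1*1 = 28688 - 1 = 28687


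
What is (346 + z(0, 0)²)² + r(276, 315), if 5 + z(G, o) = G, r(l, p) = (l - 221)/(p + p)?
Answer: 17342777/126 ≈ 1.3764e+5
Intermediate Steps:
r(l, p) = (-221 + l)/(2*p) (r(l, p) = (-221 + l)/((2*p)) = (-221 + l)*(1/(2*p)) = (-221 + l)/(2*p))
z(G, o) = -5 + G
(346 + z(0, 0)²)² + r(276, 315) = (346 + (-5 + 0)²)² + (½)*(-221 + 276)/315 = (346 + (-5)²)² + (½)*(1/315)*55 = (346 + 25)² + 11/126 = 371² + 11/126 = 137641 + 11/126 = 17342777/126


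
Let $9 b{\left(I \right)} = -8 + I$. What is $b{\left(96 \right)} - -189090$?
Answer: $\frac{1701898}{9} \approx 1.891 \cdot 10^{5}$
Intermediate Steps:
$b{\left(I \right)} = - \frac{8}{9} + \frac{I}{9}$ ($b{\left(I \right)} = \frac{-8 + I}{9} = - \frac{8}{9} + \frac{I}{9}$)
$b{\left(96 \right)} - -189090 = \left(- \frac{8}{9} + \frac{1}{9} \cdot 96\right) - -189090 = \left(- \frac{8}{9} + \frac{32}{3}\right) + 189090 = \frac{88}{9} + 189090 = \frac{1701898}{9}$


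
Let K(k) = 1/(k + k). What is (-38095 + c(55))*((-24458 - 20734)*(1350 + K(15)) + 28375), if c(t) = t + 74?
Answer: 11576275969662/5 ≈ 2.3153e+12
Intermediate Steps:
K(k) = 1/(2*k)
c(t) = 74 + t
(-38095 + c(55))*((-24458 - 20734)*(1350 + K(15)) + 28375) = (-38095 + (74 + 55))*((-24458 - 20734)*(1350 + (½)/15) + 28375) = (-38095 + 129)*(-45192*(1350 + (½)*(1/15)) + 28375) = -37966*(-45192*(1350 + 1/30) + 28375) = -37966*(-45192*40501/30 + 28375) = -37966*(-305053532/5 + 28375) = -37966*(-304911657/5) = 11576275969662/5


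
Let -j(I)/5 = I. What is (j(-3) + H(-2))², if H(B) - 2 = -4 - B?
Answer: 225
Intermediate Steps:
j(I) = -5*I
H(B) = -2 - B (H(B) = 2 + (-4 - B) = -2 - B)
(j(-3) + H(-2))² = (-5*(-3) + (-2 - 1*(-2)))² = (15 + (-2 + 2))² = (15 + 0)² = 15² = 225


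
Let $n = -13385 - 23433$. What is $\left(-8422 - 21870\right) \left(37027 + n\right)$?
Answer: $-6331028$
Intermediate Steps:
$n = -36818$ ($n = -13385 - 23433 = -36818$)
$\left(-8422 - 21870\right) \left(37027 + n\right) = \left(-8422 - 21870\right) \left(37027 - 36818\right) = \left(-30292\right) 209 = -6331028$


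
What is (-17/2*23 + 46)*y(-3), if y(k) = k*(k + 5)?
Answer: 897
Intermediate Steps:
y(k) = k*(5 + k)
(-17/2*23 + 46)*y(-3) = (-17/2*23 + 46)*(-3*(5 - 3)) = (-17*½*23 + 46)*(-3*2) = (-17/2*23 + 46)*(-6) = (-391/2 + 46)*(-6) = -299/2*(-6) = 897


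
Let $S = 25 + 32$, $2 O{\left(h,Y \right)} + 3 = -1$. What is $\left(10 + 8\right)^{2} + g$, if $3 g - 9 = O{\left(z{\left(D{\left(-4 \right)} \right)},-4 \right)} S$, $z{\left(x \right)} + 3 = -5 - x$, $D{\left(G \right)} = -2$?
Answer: $289$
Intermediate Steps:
$z{\left(x \right)} = -8 - x$ ($z{\left(x \right)} = -3 - \left(5 + x\right) = -8 - x$)
$O{\left(h,Y \right)} = -2$ ($O{\left(h,Y \right)} = - \frac{3}{2} + \frac{1}{2} \left(-1\right) = - \frac{3}{2} - \frac{1}{2} = -2$)
$S = 57$
$g = -35$ ($g = 3 + \frac{\left(-2\right) 57}{3} = 3 + \frac{1}{3} \left(-114\right) = 3 - 38 = -35$)
$\left(10 + 8\right)^{2} + g = \left(10 + 8\right)^{2} - 35 = 18^{2} - 35 = 324 - 35 = 289$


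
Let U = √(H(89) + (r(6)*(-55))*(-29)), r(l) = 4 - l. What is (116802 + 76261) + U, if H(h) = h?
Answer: 193063 + I*√3101 ≈ 1.9306e+5 + 55.687*I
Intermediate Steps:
U = I*√3101 (U = √(89 + ((4 - 1*6)*(-55))*(-29)) = √(89 + ((4 - 6)*(-55))*(-29)) = √(89 - 2*(-55)*(-29)) = √(89 + 110*(-29)) = √(89 - 3190) = √(-3101) = I*√3101 ≈ 55.687*I)
(116802 + 76261) + U = (116802 + 76261) + I*√3101 = 193063 + I*√3101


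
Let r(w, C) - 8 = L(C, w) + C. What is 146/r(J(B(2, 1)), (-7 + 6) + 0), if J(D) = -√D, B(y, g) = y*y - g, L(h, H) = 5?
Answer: 73/6 ≈ 12.167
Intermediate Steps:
B(y, g) = y² - g
r(w, C) = 13 + C (r(w, C) = 8 + (5 + C) = 13 + C)
146/r(J(B(2, 1)), (-7 + 6) + 0) = 146/(13 + ((-7 + 6) + 0)) = 146/(13 + (-1 + 0)) = 146/(13 - 1) = 146/12 = 146*(1/12) = 73/6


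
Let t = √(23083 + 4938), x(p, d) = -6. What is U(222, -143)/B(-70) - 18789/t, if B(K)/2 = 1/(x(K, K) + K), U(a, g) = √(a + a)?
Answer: -76*√111 - 18789*√28021/28021 ≈ -912.95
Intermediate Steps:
U(a, g) = √2*√a (U(a, g) = √(2*a) = √2*√a)
B(K) = 2/(-6 + K)
t = √28021 ≈ 167.39
U(222, -143)/B(-70) - 18789/t = (√2*√222)/((2/(-6 - 70))) - 18789*√28021/28021 = (2*√111)/((2/(-76))) - 18789*√28021/28021 = (2*√111)/((2*(-1/76))) - 18789*√28021/28021 = (2*√111)/(-1/38) - 18789*√28021/28021 = (2*√111)*(-38) - 18789*√28021/28021 = -76*√111 - 18789*√28021/28021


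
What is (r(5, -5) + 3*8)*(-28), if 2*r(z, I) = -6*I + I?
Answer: -1022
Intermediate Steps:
r(z, I) = -5*I/2 (r(z, I) = (-6*I + I)/2 = (-5*I)/2 = -5*I/2)
(r(5, -5) + 3*8)*(-28) = (-5/2*(-5) + 3*8)*(-28) = (25/2 + 24)*(-28) = (73/2)*(-28) = -1022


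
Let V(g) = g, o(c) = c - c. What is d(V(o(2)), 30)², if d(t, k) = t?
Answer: 0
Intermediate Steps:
o(c) = 0
d(V(o(2)), 30)² = 0² = 0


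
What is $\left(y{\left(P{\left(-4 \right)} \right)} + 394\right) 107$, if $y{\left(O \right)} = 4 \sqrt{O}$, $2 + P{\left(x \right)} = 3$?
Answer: $42586$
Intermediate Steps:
$P{\left(x \right)} = 1$ ($P{\left(x \right)} = -2 + 3 = 1$)
$\left(y{\left(P{\left(-4 \right)} \right)} + 394\right) 107 = \left(4 \sqrt{1} + 394\right) 107 = \left(4 \cdot 1 + 394\right) 107 = \left(4 + 394\right) 107 = 398 \cdot 107 = 42586$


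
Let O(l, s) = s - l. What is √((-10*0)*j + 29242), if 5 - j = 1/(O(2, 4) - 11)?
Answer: √29242 ≈ 171.00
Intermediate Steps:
j = 46/9 (j = 5 - 1/((4 - 1*2) - 11) = 5 - 1/((4 - 2) - 11) = 5 - 1/(2 - 11) = 5 - 1/(-9) = 5 - 1*(-⅑) = 5 + ⅑ = 46/9 ≈ 5.1111)
√((-10*0)*j + 29242) = √(-10*0*(46/9) + 29242) = √(0*(46/9) + 29242) = √(0 + 29242) = √29242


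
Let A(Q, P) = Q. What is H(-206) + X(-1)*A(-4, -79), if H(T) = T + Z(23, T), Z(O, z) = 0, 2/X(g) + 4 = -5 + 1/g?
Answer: -1026/5 ≈ -205.20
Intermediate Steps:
X(g) = 2/(-9 + 1/g) (X(g) = 2/(-4 + (-5 + 1/g)) = 2/(-9 + 1/g))
H(T) = T (H(T) = T + 0 = T)
H(-206) + X(-1)*A(-4, -79) = -206 - 2*(-1)/(-1 + 9*(-1))*(-4) = -206 - 2*(-1)/(-1 - 9)*(-4) = -206 - 2*(-1)/(-10)*(-4) = -206 - 2*(-1)*(-⅒)*(-4) = -206 - ⅕*(-4) = -206 + ⅘ = -1026/5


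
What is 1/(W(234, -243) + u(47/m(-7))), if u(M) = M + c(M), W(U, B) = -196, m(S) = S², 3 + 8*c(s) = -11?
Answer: -196/38571 ≈ -0.0050815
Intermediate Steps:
c(s) = -7/4 (c(s) = -3/8 + (⅛)*(-11) = -3/8 - 11/8 = -7/4)
u(M) = -7/4 + M (u(M) = M - 7/4 = -7/4 + M)
1/(W(234, -243) + u(47/m(-7))) = 1/(-196 + (-7/4 + 47/((-7)²))) = 1/(-196 + (-7/4 + 47/49)) = 1/(-196 - 155/196) = 1/(-38571/196) = -196/38571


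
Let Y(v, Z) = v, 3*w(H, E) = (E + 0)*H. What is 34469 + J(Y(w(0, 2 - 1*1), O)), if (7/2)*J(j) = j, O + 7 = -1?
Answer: 34469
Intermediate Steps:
w(H, E) = E*H/3 (w(H, E) = ((E + 0)*H)/3 = (E*H)/3 = E*H/3)
O = -8 (O = -7 - 1 = -8)
J(j) = 2*j/7
34469 + J(Y(w(0, 2 - 1*1), O)) = 34469 + 2*((⅓)*(2 - 1*1)*0)/7 = 34469 + 2*((⅓)*(2 - 1)*0)/7 = 34469 + 2*((⅓)*1*0)/7 = 34469 + (2/7)*0 = 34469 + 0 = 34469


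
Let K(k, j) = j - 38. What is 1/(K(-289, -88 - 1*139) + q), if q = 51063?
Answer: 1/50798 ≈ 1.9686e-5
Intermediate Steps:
K(k, j) = -38 + j
1/(K(-289, -88 - 1*139) + q) = 1/((-38 + (-88 - 1*139)) + 51063) = 1/((-38 + (-88 - 139)) + 51063) = 1/((-38 - 227) + 51063) = 1/(-265 + 51063) = 1/50798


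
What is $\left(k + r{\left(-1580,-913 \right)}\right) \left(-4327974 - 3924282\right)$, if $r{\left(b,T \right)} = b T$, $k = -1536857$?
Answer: $778328029152$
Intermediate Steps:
$r{\left(b,T \right)} = T b$
$\left(k + r{\left(-1580,-913 \right)}\right) \left(-4327974 - 3924282\right) = \left(-1536857 - -1442540\right) \left(-4327974 - 3924282\right) = \left(-1536857 + 1442540\right) \left(-8252256\right) = \left(-94317\right) \left(-8252256\right) = 778328029152$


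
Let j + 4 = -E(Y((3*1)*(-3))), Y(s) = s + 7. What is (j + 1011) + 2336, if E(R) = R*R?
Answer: 3339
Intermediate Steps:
Y(s) = 7 + s
E(R) = R²
j = -8 (j = -4 - (7 + (3*1)*(-3))² = -4 - (7 + 3*(-3))² = -4 - (7 - 9)² = -4 - 1*(-2)² = -4 - 1*4 = -4 - 4 = -8)
(j + 1011) + 2336 = (-8 + 1011) + 2336 = 1003 + 2336 = 3339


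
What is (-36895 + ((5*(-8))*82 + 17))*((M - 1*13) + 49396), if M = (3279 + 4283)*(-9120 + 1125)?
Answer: 2425896871506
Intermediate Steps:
M = -60458190 (M = 7562*(-7995) = -60458190)
(-36895 + ((5*(-8))*82 + 17))*((M - 1*13) + 49396) = (-36895 + ((5*(-8))*82 + 17))*((-60458190 - 1*13) + 49396) = (-36895 + (-40*82 + 17))*((-60458190 - 13) + 49396) = (-36895 + (-3280 + 17))*(-60458203 + 49396) = (-36895 - 3263)*(-60408807) = -40158*(-60408807) = 2425896871506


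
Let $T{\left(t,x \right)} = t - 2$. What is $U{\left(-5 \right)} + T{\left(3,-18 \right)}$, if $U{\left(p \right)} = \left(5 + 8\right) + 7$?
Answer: $21$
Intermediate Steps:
$T{\left(t,x \right)} = -2 + t$
$U{\left(p \right)} = 20$ ($U{\left(p \right)} = 13 + 7 = 20$)
$U{\left(-5 \right)} + T{\left(3,-18 \right)} = 20 + \left(-2 + 3\right) = 20 + 1 = 21$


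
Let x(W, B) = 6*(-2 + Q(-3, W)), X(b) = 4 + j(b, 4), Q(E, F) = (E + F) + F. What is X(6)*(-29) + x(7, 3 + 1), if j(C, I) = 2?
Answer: -120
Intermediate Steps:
Q(E, F) = E + 2*F
X(b) = 6 (X(b) = 4 + 2 = 6)
x(W, B) = -30 + 12*W (x(W, B) = 6*(-2 + (-3 + 2*W)) = 6*(-5 + 2*W) = -30 + 12*W)
X(6)*(-29) + x(7, 3 + 1) = 6*(-29) + (-30 + 12*7) = -174 + (-30 + 84) = -174 + 54 = -120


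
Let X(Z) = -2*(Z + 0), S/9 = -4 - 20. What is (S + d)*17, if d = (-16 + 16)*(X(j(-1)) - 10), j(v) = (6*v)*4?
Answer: -3672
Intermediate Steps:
S = -216 (S = 9*(-4 - 20) = 9*(-24) = -216)
j(v) = 24*v
X(Z) = -2*Z
d = 0 (d = (-16 + 16)*(-48*(-1) - 10) = 0*(-2*(-24) - 10) = 0*(48 - 10) = 0*38 = 0)
(S + d)*17 = (-216 + 0)*17 = -216*17 = -3672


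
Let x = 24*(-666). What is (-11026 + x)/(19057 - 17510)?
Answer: -27010/1547 ≈ -17.460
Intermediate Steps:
x = -15984
(-11026 + x)/(19057 - 17510) = (-11026 - 15984)/(19057 - 17510) = -27010/1547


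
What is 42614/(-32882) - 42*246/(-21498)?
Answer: -48031579/58908103 ≈ -0.81536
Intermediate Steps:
42614/(-32882) - 42*246/(-21498) = 42614*(-1/32882) - 10332*(-1/21498) = -21307/16441 + 1722/3583 = -48031579/58908103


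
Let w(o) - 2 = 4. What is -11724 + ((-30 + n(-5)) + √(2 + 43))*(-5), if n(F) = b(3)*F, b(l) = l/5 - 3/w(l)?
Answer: -23143/2 - 15*√5 ≈ -11605.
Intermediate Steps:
w(o) = 6 (w(o) = 2 + 4 = 6)
b(l) = -½ + l/5 (b(l) = l/5 - 3/6 = l*(⅕) - 3*⅙ = l/5 - ½ = -½ + l/5)
n(F) = F/10 (n(F) = (-½ + (⅕)*3)*F = (-½ + ⅗)*F = F/10)
-11724 + ((-30 + n(-5)) + √(2 + 43))*(-5) = -11724 + ((-30 + (⅒)*(-5)) + √(2 + 43))*(-5) = -11724 + ((-30 - ½) + √45)*(-5) = -11724 + (-61/2 + 3*√5)*(-5) = -11724 + (305/2 - 15*√5) = -23143/2 - 15*√5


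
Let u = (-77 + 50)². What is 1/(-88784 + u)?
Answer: -1/88055 ≈ -1.1357e-5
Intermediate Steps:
u = 729 (u = (-27)² = 729)
1/(-88784 + u) = 1/(-88784 + 729) = 1/(-88055) = -1/88055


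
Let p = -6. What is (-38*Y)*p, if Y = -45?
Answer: -10260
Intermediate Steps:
(-38*Y)*p = -38*(-45)*(-6) = 1710*(-6) = -10260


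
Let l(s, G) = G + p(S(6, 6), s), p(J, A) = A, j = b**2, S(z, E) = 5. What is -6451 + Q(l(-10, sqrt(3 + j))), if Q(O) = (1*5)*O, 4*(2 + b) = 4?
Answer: -6491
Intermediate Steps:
b = -1 (b = -2 + (1/4)*4 = -2 + 1 = -1)
j = 1 (j = (-1)**2 = 1)
l(s, G) = G + s
Q(O) = 5*O
-6451 + Q(l(-10, sqrt(3 + j))) = -6451 + 5*(sqrt(3 + 1) - 10) = -6451 + 5*(sqrt(4) - 10) = -6451 + 5*(2 - 10) = -6451 + 5*(-8) = -6451 - 40 = -6491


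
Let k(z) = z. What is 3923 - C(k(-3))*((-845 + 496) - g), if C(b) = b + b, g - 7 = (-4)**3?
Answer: 2171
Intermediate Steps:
g = -57 (g = 7 + (-4)**3 = 7 - 64 = -57)
C(b) = 2*b
3923 - C(k(-3))*((-845 + 496) - g) = 3923 - 2*(-3)*((-845 + 496) - 1*(-57)) = 3923 - (-6)*(-349 + 57) = 3923 - (-6)*(-292) = 3923 - 1*1752 = 3923 - 1752 = 2171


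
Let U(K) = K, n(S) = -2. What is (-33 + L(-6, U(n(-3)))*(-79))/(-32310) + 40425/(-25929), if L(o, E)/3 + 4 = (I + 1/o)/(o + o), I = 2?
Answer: -3548788349/2234042640 ≈ -1.5885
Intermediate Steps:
L(o, E) = -12 + 3*(2 + 1/o)/(2*o) (L(o, E) = -12 + 3*((2 + 1/o)/(o + o)) = -12 + 3*((2 + 1/o)/((2*o))) = -12 + 3*((2 + 1/o)*(1/(2*o))) = -12 + 3*((2 + 1/o)/(2*o)) = -12 + 3*(2 + 1/o)/(2*o))
(-33 + L(-6, U(n(-3)))*(-79))/(-32310) + 40425/(-25929) = (-33 + (-12 + 3/(-6) + (3/2)/(-6)²)*(-79))/(-32310) + 40425/(-25929) = (-33 + (-12 + 3*(-⅙) + (3/2)*(1/36))*(-79))*(-1/32310) + 40425*(-1/25929) = (-33 + (-12 - ½ + 1/24)*(-79))*(-1/32310) - 13475/8643 = (-33 - 299/24*(-79))*(-1/32310) - 13475/8643 = (-33 + 23621/24)*(-1/32310) - 13475/8643 = (22829/24)*(-1/32310) - 13475/8643 = -22829/775440 - 13475/8643 = -3548788349/2234042640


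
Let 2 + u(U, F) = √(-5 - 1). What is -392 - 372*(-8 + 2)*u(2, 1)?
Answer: -4856 + 2232*I*√6 ≈ -4856.0 + 5467.3*I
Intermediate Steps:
u(U, F) = -2 + I*√6 (u(U, F) = -2 + √(-5 - 1) = -2 + √(-6) = -2 + I*√6)
-392 - 372*(-8 + 2)*u(2, 1) = -392 - 372*(-8 + 2)*(-2 + I*√6) = -392 - (-2232)*(-2 + I*√6) = -392 - 372*(12 - 6*I*√6) = -392 + (-4464 + 2232*I*√6) = -4856 + 2232*I*√6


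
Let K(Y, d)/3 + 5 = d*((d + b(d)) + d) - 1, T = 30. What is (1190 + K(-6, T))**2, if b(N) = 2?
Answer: 45589504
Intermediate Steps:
K(Y, d) = -18 + 3*d*(2 + 2*d) (K(Y, d) = -15 + 3*(d*((d + 2) + d) - 1) = -15 + 3*(d*((2 + d) + d) - 1) = -15 + 3*(d*(2 + 2*d) - 1) = -15 + 3*(-1 + d*(2 + 2*d)) = -15 + (-3 + 3*d*(2 + 2*d)) = -18 + 3*d*(2 + 2*d))
(1190 + K(-6, T))**2 = (1190 + (-18 + 6*30 + 6*30**2))**2 = (1190 + (-18 + 180 + 6*900))**2 = (1190 + (-18 + 180 + 5400))**2 = (1190 + 5562)**2 = 6752**2 = 45589504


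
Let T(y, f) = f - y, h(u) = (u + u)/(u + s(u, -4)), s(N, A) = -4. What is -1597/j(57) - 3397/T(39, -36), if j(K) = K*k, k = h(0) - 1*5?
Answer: 24176/475 ≈ 50.897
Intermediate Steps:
h(u) = 2*u/(-4 + u) (h(u) = (u + u)/(u - 4) = (2*u)/(-4 + u) = 2*u/(-4 + u))
k = -5 (k = 2*0/(-4 + 0) - 1*5 = 2*0/(-4) - 5 = 2*0*(-1/4) - 5 = 0 - 5 = -5)
j(K) = -5*K (j(K) = K*(-5) = -5*K)
-1597/j(57) - 3397/T(39, -36) = -1597/((-5*57)) - 3397/(-36 - 1*39) = -1597/(-285) - 3397/(-36 - 39) = -1597*(-1/285) - 3397/(-75) = 1597/285 - 3397*(-1/75) = 1597/285 + 3397/75 = 24176/475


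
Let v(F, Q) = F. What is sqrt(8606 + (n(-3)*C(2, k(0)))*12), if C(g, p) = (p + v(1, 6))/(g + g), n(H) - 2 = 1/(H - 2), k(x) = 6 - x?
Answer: sqrt(216095)/5 ≈ 92.972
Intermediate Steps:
n(H) = 2 + 1/(-2 + H) (n(H) = 2 + 1/(H - 2) = 2 + 1/(-2 + H))
C(g, p) = (1 + p)/(2*g) (C(g, p) = (p + 1)/(g + g) = (1 + p)/((2*g)) = (1 + p)*(1/(2*g)) = (1 + p)/(2*g))
sqrt(8606 + (n(-3)*C(2, k(0)))*12) = sqrt(8606 + (((-3 + 2*(-3))/(-2 - 3))*((1/2)*(1 + (6 - 1*0))/2))*12) = sqrt(8606 + (((-3 - 6)/(-5))*((1/2)*(1/2)*(1 + (6 + 0))))*12) = sqrt(8606 + ((-1/5*(-9))*((1/2)*(1/2)*(1 + 6)))*12) = sqrt(8606 + (9*((1/2)*(1/2)*7)/5)*12) = sqrt(8606 + ((9/5)*(7/4))*12) = sqrt(8606 + (63/20)*12) = sqrt(8606 + 189/5) = sqrt(43219/5) = sqrt(216095)/5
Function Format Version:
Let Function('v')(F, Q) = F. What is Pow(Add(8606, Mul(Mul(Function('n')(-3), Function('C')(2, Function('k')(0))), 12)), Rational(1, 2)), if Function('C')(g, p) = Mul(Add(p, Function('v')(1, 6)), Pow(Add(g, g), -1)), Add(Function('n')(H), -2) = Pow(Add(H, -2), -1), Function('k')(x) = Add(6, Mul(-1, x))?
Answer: Mul(Rational(1, 5), Pow(216095, Rational(1, 2))) ≈ 92.972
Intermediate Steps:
Function('n')(H) = Add(2, Pow(Add(-2, H), -1)) (Function('n')(H) = Add(2, Pow(Add(H, -2), -1)) = Add(2, Pow(Add(-2, H), -1)))
Function('C')(g, p) = Mul(Rational(1, 2), Pow(g, -1), Add(1, p)) (Function('C')(g, p) = Mul(Add(p, 1), Pow(Add(g, g), -1)) = Mul(Add(1, p), Pow(Mul(2, g), -1)) = Mul(Add(1, p), Mul(Rational(1, 2), Pow(g, -1))) = Mul(Rational(1, 2), Pow(g, -1), Add(1, p)))
Pow(Add(8606, Mul(Mul(Function('n')(-3), Function('C')(2, Function('k')(0))), 12)), Rational(1, 2)) = Pow(Add(8606, Mul(Mul(Mul(Pow(Add(-2, -3), -1), Add(-3, Mul(2, -3))), Mul(Rational(1, 2), Pow(2, -1), Add(1, Add(6, Mul(-1, 0))))), 12)), Rational(1, 2)) = Pow(Add(8606, Mul(Mul(Mul(Pow(-5, -1), Add(-3, -6)), Mul(Rational(1, 2), Rational(1, 2), Add(1, Add(6, 0)))), 12)), Rational(1, 2)) = Pow(Add(8606, Mul(Mul(Mul(Rational(-1, 5), -9), Mul(Rational(1, 2), Rational(1, 2), Add(1, 6))), 12)), Rational(1, 2)) = Pow(Add(8606, Mul(Mul(Rational(9, 5), Mul(Rational(1, 2), Rational(1, 2), 7)), 12)), Rational(1, 2)) = Pow(Add(8606, Mul(Mul(Rational(9, 5), Rational(7, 4)), 12)), Rational(1, 2)) = Pow(Add(8606, Mul(Rational(63, 20), 12)), Rational(1, 2)) = Pow(Add(8606, Rational(189, 5)), Rational(1, 2)) = Pow(Rational(43219, 5), Rational(1, 2)) = Mul(Rational(1, 5), Pow(216095, Rational(1, 2)))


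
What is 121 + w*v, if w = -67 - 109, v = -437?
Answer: 77033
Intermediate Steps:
w = -176
121 + w*v = 121 - 176*(-437) = 121 + 76912 = 77033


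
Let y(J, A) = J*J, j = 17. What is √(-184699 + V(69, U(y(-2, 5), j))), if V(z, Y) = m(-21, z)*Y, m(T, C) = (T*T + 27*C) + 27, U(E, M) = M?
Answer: 4*I*√9067 ≈ 380.88*I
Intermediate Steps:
y(J, A) = J²
m(T, C) = 27 + T² + 27*C (m(T, C) = (T² + 27*C) + 27 = 27 + T² + 27*C)
V(z, Y) = Y*(468 + 27*z) (V(z, Y) = (27 + (-21)² + 27*z)*Y = (27 + 441 + 27*z)*Y = (468 + 27*z)*Y = Y*(468 + 27*z))
√(-184699 + V(69, U(y(-2, 5), j))) = √(-184699 + 9*17*(52 + 3*69)) = √(-184699 + 9*17*(52 + 207)) = √(-184699 + 9*17*259) = √(-184699 + 39627) = √(-145072) = 4*I*√9067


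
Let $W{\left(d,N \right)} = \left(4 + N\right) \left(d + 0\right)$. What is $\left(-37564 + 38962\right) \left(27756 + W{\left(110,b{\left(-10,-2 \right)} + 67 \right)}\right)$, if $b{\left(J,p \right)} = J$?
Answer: $48183468$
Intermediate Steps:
$W{\left(d,N \right)} = d \left(4 + N\right)$ ($W{\left(d,N \right)} = \left(4 + N\right) d = d \left(4 + N\right)$)
$\left(-37564 + 38962\right) \left(27756 + W{\left(110,b{\left(-10,-2 \right)} + 67 \right)}\right) = \left(-37564 + 38962\right) \left(27756 + 110 \left(4 + \left(-10 + 67\right)\right)\right) = 1398 \left(27756 + 110 \left(4 + 57\right)\right) = 1398 \left(27756 + 110 \cdot 61\right) = 1398 \left(27756 + 6710\right) = 1398 \cdot 34466 = 48183468$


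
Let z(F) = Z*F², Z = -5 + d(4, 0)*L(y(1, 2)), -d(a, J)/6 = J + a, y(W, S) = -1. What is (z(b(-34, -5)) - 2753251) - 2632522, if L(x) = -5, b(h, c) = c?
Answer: -5382898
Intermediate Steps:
d(a, J) = -6*J - 6*a (d(a, J) = -6*(J + a) = -6*J - 6*a)
Z = 115 (Z = -5 + (-6*0 - 6*4)*(-5) = -5 + (0 - 24)*(-5) = -5 - 24*(-5) = -5 + 120 = 115)
z(F) = 115*F²
(z(b(-34, -5)) - 2753251) - 2632522 = (115*(-5)² - 2753251) - 2632522 = (115*25 - 2753251) - 2632522 = (2875 - 2753251) - 2632522 = -2750376 - 2632522 = -5382898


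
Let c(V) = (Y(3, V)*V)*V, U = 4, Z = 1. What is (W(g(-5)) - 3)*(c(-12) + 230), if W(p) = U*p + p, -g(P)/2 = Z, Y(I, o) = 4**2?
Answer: -32942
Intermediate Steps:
Y(I, o) = 16
g(P) = -2 (g(P) = -2*1 = -2)
W(p) = 5*p (W(p) = 4*p + p = 5*p)
c(V) = 16*V**2 (c(V) = (16*V)*V = 16*V**2)
(W(g(-5)) - 3)*(c(-12) + 230) = (5*(-2) - 3)*(16*(-12)**2 + 230) = (-10 - 3)*(16*144 + 230) = -13*(2304 + 230) = -13*2534 = -32942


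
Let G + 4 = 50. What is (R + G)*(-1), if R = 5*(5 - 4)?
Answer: -51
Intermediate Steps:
G = 46 (G = -4 + 50 = 46)
R = 5 (R = 5*1 = 5)
(R + G)*(-1) = (5 + 46)*(-1) = 51*(-1) = -51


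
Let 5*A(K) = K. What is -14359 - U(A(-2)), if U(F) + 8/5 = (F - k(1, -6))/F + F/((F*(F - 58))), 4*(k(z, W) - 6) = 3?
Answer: -41975753/2920 ≈ -14375.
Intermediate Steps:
k(z, W) = 27/4 (k(z, W) = 6 + (¼)*3 = 6 + ¾ = 27/4)
A(K) = K/5
U(F) = -8/5 + 1/(-58 + F) + (-27/4 + F)/F (U(F) = -8/5 + ((F - 1*27/4)/F + F/((F*(F - 58)))) = -8/5 + ((F - 27/4)/F + F/((F*(-58 + F)))) = -8/5 + ((-27/4 + F)/F + F*(1/(F*(-58 + F)))) = -8/5 + ((-27/4 + F)/F + 1/(-58 + F)) = -8/5 + (1/(-58 + F) + (-27/4 + F)/F) = -8/5 + 1/(-58 + F) + (-27/4 + F)/F)
-14359 - U(A(-2)) = -14359 - (7830 - 12*((⅕)*(-2))² + 581*((⅕)*(-2)))/(20*((⅕)*(-2))*(-58 + (⅕)*(-2))) = -14359 - (7830 - 12*(-⅖)² + 581*(-⅖))/(20*(-⅖)*(-58 - ⅖)) = -14359 - (-5)*(7830 - 12*4/25 - 1162/5)/(20*2*(-292/5)) = -14359 - (-5)*(-5)*(7830 - 48/25 - 1162/5)/(20*2*292) = -14359 - (-5)*(-5)*189892/(20*2*292*25) = -14359 - 1*47473/2920 = -14359 - 47473/2920 = -41975753/2920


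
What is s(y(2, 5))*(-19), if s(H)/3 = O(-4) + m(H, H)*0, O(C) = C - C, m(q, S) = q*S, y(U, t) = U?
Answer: 0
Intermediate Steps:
m(q, S) = S*q
O(C) = 0
s(H) = 0 (s(H) = 3*(0 + (H*H)*0) = 3*(0 + H²*0) = 3*(0 + 0) = 3*0 = 0)
s(y(2, 5))*(-19) = 0*(-19) = 0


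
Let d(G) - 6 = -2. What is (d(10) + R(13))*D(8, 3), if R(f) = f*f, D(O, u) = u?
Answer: 519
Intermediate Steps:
d(G) = 4 (d(G) = 6 - 2 = 4)
R(f) = f**2
(d(10) + R(13))*D(8, 3) = (4 + 13**2)*3 = (4 + 169)*3 = 173*3 = 519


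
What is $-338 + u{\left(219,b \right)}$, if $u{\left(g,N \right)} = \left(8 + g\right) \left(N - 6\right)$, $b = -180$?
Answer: $-42560$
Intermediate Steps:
$u{\left(g,N \right)} = \left(-6 + N\right) \left(8 + g\right)$ ($u{\left(g,N \right)} = \left(8 + g\right) \left(-6 + N\right) = \left(-6 + N\right) \left(8 + g\right)$)
$-338 + u{\left(219,b \right)} = -338 - 42222 = -42560$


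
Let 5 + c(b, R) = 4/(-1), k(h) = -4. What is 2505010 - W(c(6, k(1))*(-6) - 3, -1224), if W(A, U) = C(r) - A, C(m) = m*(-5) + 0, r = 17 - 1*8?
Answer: 2505106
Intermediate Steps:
r = 9 (r = 17 - 8 = 9)
C(m) = -5*m (C(m) = -5*m + 0 = -5*m)
c(b, R) = -9 (c(b, R) = -5 + 4/(-1) = -5 + 4*(-1) = -5 - 4 = -9)
W(A, U) = -45 - A (W(A, U) = -5*9 - A = -45 - A)
2505010 - W(c(6, k(1))*(-6) - 3, -1224) = 2505010 - (-45 - (-9*(-6) - 3)) = 2505010 - (-45 - (54 - 3)) = 2505010 - (-45 - 1*51) = 2505010 - (-45 - 51) = 2505010 - 1*(-96) = 2505010 + 96 = 2505106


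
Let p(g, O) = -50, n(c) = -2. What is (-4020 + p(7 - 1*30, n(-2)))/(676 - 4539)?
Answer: 4070/3863 ≈ 1.0536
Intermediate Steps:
(-4020 + p(7 - 1*30, n(-2)))/(676 - 4539) = (-4020 - 50)/(676 - 4539) = -4070/(-3863) = -4070*(-1/3863) = 4070/3863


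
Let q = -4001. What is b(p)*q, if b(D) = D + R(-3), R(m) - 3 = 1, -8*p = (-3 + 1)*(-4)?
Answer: -12003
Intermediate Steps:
p = -1 (p = -(-3 + 1)*(-4)/8 = -(-1)*(-4)/4 = -1/8*8 = -1)
R(m) = 4 (R(m) = 3 + 1 = 4)
b(D) = 4 + D (b(D) = D + 4 = 4 + D)
b(p)*q = (4 - 1)*(-4001) = 3*(-4001) = -12003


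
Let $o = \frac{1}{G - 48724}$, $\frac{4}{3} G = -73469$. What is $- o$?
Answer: $\frac{4}{415303} \approx 9.6315 \cdot 10^{-6}$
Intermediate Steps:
$G = - \frac{220407}{4}$ ($G = \frac{3}{4} \left(-73469\right) = - \frac{220407}{4} \approx -55102.0$)
$o = - \frac{4}{415303}$ ($o = \frac{1}{- \frac{220407}{4} - 48724} = \frac{1}{- \frac{415303}{4}} = - \frac{4}{415303} \approx -9.6315 \cdot 10^{-6}$)
$- o = \left(-1\right) \left(- \frac{4}{415303}\right) = \frac{4}{415303}$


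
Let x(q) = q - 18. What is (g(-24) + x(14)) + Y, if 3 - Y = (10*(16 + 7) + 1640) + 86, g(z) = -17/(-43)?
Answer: -84134/43 ≈ -1956.6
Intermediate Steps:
g(z) = 17/43 (g(z) = -17*(-1/43) = 17/43)
x(q) = -18 + q
Y = -1953 (Y = 3 - ((10*(16 + 7) + 1640) + 86) = 3 - ((10*23 + 1640) + 86) = 3 - ((230 + 1640) + 86) = 3 - (1870 + 86) = 3 - 1*1956 = 3 - 1956 = -1953)
(g(-24) + x(14)) + Y = (17/43 + (-18 + 14)) - 1953 = (17/43 - 4) - 1953 = -155/43 - 1953 = -84134/43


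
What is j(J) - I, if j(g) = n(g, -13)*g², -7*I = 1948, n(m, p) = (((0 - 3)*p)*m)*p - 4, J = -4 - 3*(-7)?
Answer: -17442381/7 ≈ -2.4918e+6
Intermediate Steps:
J = 17 (J = -4 + 21 = 17)
n(m, p) = -4 - 3*m*p² (n(m, p) = ((-3*p)*m)*p - 4 = (-3*m*p)*p - 4 = -3*m*p² - 4 = -4 - 3*m*p²)
I = -1948/7 (I = -⅐*1948 = -1948/7 ≈ -278.29)
j(g) = g²*(-4 - 507*g) (j(g) = (-4 - 3*g*(-13)²)*g² = (-4 - 3*g*169)*g² = (-4 - 507*g)*g² = g²*(-4 - 507*g))
j(J) - I = 17²*(-4 - 507*17) - 1*(-1948/7) = 289*(-4 - 8619) + 1948/7 = 289*(-8623) + 1948/7 = -2492047 + 1948/7 = -17442381/7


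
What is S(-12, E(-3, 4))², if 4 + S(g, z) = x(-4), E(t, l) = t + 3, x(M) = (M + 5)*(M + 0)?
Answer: 64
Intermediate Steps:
x(M) = M*(5 + M) (x(M) = (5 + M)*M = M*(5 + M))
E(t, l) = 3 + t
S(g, z) = -8 (S(g, z) = -4 - 4*(5 - 4) = -4 - 4*1 = -4 - 4 = -8)
S(-12, E(-3, 4))² = (-8)² = 64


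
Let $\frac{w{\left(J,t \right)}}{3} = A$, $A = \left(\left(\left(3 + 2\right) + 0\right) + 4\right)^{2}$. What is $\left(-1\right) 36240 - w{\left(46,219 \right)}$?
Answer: $-36483$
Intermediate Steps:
$A = 81$ ($A = \left(\left(5 + 0\right) + 4\right)^{2} = \left(5 + 4\right)^{2} = 9^{2} = 81$)
$w{\left(J,t \right)} = 243$ ($w{\left(J,t \right)} = 3 \cdot 81 = 243$)
$\left(-1\right) 36240 - w{\left(46,219 \right)} = \left(-1\right) 36240 - 243 = -36240 - 243 = -36483$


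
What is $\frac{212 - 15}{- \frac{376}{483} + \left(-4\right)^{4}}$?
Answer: $\frac{95151}{123272} \approx 0.77188$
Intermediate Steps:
$\frac{212 - 15}{- \frac{376}{483} + \left(-4\right)^{4}} = \frac{197}{\left(-376\right) \frac{1}{483} + 256} = \frac{197}{- \frac{376}{483} + 256} = \frac{197}{\frac{123272}{483}} = 197 \cdot \frac{483}{123272} = \frac{95151}{123272}$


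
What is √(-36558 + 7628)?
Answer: I*√28930 ≈ 170.09*I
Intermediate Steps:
√(-36558 + 7628) = √(-28930) = I*√28930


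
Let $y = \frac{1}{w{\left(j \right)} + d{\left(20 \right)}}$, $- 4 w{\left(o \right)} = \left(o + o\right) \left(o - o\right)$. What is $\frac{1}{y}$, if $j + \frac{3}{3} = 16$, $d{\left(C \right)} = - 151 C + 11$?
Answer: $-3009$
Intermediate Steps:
$d{\left(C \right)} = 11 - 151 C$
$j = 15$ ($j = -1 + 16 = 15$)
$w{\left(o \right)} = 0$ ($w{\left(o \right)} = - \frac{\left(o + o\right) \left(o - o\right)}{4} = - \frac{2 o 0}{4} = \left(- \frac{1}{4}\right) 0 = 0$)
$y = - \frac{1}{3009}$ ($y = \frac{1}{0 + \left(11 - 3020\right)} = \frac{1}{0 - 3009} = \frac{1}{-3009} = - \frac{1}{3009} \approx -0.00033234$)
$\frac{1}{y} = \frac{1}{- \frac{1}{3009}} = -3009$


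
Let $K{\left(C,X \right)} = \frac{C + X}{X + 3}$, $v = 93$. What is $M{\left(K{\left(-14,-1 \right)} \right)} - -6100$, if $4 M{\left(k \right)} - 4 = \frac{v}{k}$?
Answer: $\frac{60979}{10} \approx 6097.9$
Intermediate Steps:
$K{\left(C,X \right)} = \frac{C + X}{3 + X}$
$M{\left(k \right)} = 1 + \frac{93}{4 k}$ ($M{\left(k \right)} = 1 + \frac{93 \frac{1}{k}}{4} = 1 + \frac{93}{4 k}$)
$M{\left(K{\left(-14,-1 \right)} \right)} - -6100 = \frac{\frac{93}{4} + \frac{-14 - 1}{3 - 1}}{\frac{1}{3 - 1} \left(-14 - 1\right)} - -6100 = \frac{\frac{93}{4} + \frac{1}{2} \left(-15\right)}{\frac{1}{2} \left(-15\right)} + 6100 = \frac{\frac{93}{4} - \frac{15}{2}}{- \frac{15}{2}} + 6100 = \left(- \frac{2}{15}\right) \frac{63}{4} + 6100 = - \frac{21}{10} + 6100 = \frac{60979}{10}$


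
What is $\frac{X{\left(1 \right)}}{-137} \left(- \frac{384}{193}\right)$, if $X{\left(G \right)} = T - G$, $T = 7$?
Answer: $\frac{2304}{26441} \approx 0.087137$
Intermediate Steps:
$X{\left(G \right)} = 7 - G$
$\frac{X{\left(1 \right)}}{-137} \left(- \frac{384}{193}\right) = \frac{7 - 1}{-137} \left(- \frac{384}{193}\right) = \left(7 - 1\right) \left(- \frac{1}{137}\right) \left(\left(-384\right) \frac{1}{193}\right) = 6 \left(- \frac{1}{137}\right) \left(- \frac{384}{193}\right) = \left(- \frac{6}{137}\right) \left(- \frac{384}{193}\right) = \frac{2304}{26441}$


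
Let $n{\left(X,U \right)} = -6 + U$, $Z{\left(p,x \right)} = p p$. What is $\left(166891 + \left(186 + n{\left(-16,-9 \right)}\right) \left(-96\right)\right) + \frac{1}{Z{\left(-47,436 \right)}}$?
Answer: $\frac{332399276}{2209} \approx 1.5048 \cdot 10^{5}$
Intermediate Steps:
$Z{\left(p,x \right)} = p^{2}$
$\left(166891 + \left(186 + n{\left(-16,-9 \right)}\right) \left(-96\right)\right) + \frac{1}{Z{\left(-47,436 \right)}} = \left(166891 + \left(186 - 15\right) \left(-96\right)\right) + \frac{1}{\left(-47\right)^{2}} = \left(166891 + \left(186 - 15\right) \left(-96\right)\right) + \frac{1}{2209} = \left(166891 + 171 \left(-96\right)\right) + \frac{1}{2209} = \left(166891 - 16416\right) + \frac{1}{2209} = 150475 + \frac{1}{2209} = \frac{332399276}{2209}$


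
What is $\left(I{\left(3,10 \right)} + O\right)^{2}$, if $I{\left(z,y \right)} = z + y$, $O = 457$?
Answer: $220900$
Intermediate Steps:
$I{\left(z,y \right)} = y + z$
$\left(I{\left(3,10 \right)} + O\right)^{2} = \left(\left(10 + 3\right) + 457\right)^{2} = \left(13 + 457\right)^{2} = 470^{2} = 220900$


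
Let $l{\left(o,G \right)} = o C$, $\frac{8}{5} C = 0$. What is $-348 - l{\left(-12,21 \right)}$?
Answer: $-348$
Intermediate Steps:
$C = 0$ ($C = \frac{5}{8} \cdot 0 = 0$)
$l{\left(o,G \right)} = 0$ ($l{\left(o,G \right)} = o 0 = 0$)
$-348 - l{\left(-12,21 \right)} = -348 - 0 = -348 + 0 = -348$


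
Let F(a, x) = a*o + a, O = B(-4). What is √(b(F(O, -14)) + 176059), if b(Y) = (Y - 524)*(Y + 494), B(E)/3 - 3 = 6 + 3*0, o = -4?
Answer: I*√73806 ≈ 271.67*I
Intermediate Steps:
B(E) = 27 (B(E) = 9 + 3*(6 + 3*0) = 9 + 3*(6 + 0) = 9 + 3*6 = 9 + 18 = 27)
O = 27
F(a, x) = -3*a (F(a, x) = a*(-4) + a = -4*a + a = -3*a)
b(Y) = (-524 + Y)*(494 + Y)
√(b(F(O, -14)) + 176059) = √((-258856 + (-3*27)² - (-90)*27) + 176059) = √((-258856 + (-81)² - 30*(-81)) + 176059) = √((-258856 + 6561 + 2430) + 176059) = √(-249865 + 176059) = √(-73806) = I*√73806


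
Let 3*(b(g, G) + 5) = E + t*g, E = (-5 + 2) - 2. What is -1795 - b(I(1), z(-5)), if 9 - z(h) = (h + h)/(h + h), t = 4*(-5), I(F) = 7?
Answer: -5225/3 ≈ -1741.7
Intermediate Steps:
E = -5 (E = -3 - 2 = -5)
t = -20
z(h) = 8 (z(h) = 9 - (h + h)/(h + h) = 9 - 2*h/(2*h) = 9 - 2*h*1/(2*h) = 9 - 1*1 = 9 - 1 = 8)
b(g, G) = -20/3 - 20*g/3 (b(g, G) = -5 + (-5 - 20*g)/3 = -5 + (-5/3 - 20*g/3) = -20/3 - 20*g/3)
-1795 - b(I(1), z(-5)) = -1795 - (-20/3 - 20/3*7) = -1795 - (-20/3 - 140/3) = -1795 - 1*(-160/3) = -1795 + 160/3 = -5225/3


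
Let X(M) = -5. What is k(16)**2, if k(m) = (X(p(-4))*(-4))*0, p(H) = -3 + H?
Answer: 0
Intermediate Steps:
k(m) = 0 (k(m) = -5*(-4)*0 = 20*0 = 0)
k(16)**2 = 0**2 = 0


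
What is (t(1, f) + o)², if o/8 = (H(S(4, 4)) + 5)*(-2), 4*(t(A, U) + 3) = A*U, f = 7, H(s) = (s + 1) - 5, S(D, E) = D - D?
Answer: 4761/16 ≈ 297.56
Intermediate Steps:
S(D, E) = 0
H(s) = -4 + s (H(s) = (1 + s) - 5 = -4 + s)
t(A, U) = -3 + A*U/4 (t(A, U) = -3 + (A*U)/4 = -3 + A*U/4)
o = -16 (o = 8*(((-4 + 0) + 5)*(-2)) = 8*((-4 + 5)*(-2)) = 8*(1*(-2)) = 8*(-2) = -16)
(t(1, f) + o)² = ((-3 + (¼)*1*7) - 16)² = ((-3 + 7/4) - 16)² = (-5/4 - 16)² = (-69/4)² = 4761/16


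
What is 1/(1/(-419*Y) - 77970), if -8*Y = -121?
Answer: -50699/3953001038 ≈ -1.2825e-5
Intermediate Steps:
Y = 121/8 (Y = -1/8*(-121) = 121/8 ≈ 15.125)
1/(1/(-419*Y) - 77970) = 1/(1/(-419*121/8) - 77970) = 1/(1/(-50699/8) - 77970) = 1/(-8/50699 - 77970) = 1/(-3953001038/50699) = -50699/3953001038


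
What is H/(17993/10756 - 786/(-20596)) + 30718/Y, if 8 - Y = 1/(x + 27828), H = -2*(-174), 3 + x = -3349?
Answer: 75019115061237832/18554575570377 ≈ 4043.2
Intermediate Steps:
x = -3352 (x = -3 - 3349 = -3352)
H = 348
Y = 195807/24476 (Y = 8 - 1/(-3352 + 27828) = 8 - 1/24476 = 195807/24476 ≈ 8.0000)
H/(17993/10756 - 786/(-20596)) + 30718/Y = 348/(17993/10756 - 786/(-20596)) + 30718/(195807/24476) = 348/(17993*(1/10756) - 786*(-1/20596)) + 30718*(24476/195807) = 348/(17993/10756 + 393/10298) + 751853768/195807 = 348/(94759511/55382644) + 751853768/195807 = 348*(55382644/94759511) + 751853768/195807 = 19273160112/94759511 + 751853768/195807 = 75019115061237832/18554575570377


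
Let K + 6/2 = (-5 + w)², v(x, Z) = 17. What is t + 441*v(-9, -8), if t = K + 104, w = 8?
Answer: 7607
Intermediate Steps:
K = 6 (K = -3 + (-5 + 8)² = -3 + 3² = -3 + 9 = 6)
t = 110 (t = 6 + 104 = 110)
t + 441*v(-9, -8) = 110 + 441*17 = 110 + 7497 = 7607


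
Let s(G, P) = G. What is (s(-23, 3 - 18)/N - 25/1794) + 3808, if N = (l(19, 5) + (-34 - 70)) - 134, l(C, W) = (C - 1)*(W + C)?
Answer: 331318744/87009 ≈ 3807.9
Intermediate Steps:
l(C, W) = (-1 + C)*(C + W)
N = 194 (N = ((19² - 1*19 - 1*5 + 19*5) + (-34 - 70)) - 134 = ((361 - 19 - 5 + 95) - 104) - 134 = (432 - 104) - 134 = 328 - 134 = 194)
(s(-23, 3 - 18)/N - 25/1794) + 3808 = (-23/194 - 25/1794) + 3808 = -11528/87009 + 3808 = 331318744/87009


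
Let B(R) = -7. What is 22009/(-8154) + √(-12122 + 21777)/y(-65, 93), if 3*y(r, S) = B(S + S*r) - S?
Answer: -22009/8154 - 3*√9655/100 ≈ -5.6470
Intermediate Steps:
y(r, S) = -7/3 - S/3 (y(r, S) = (-7 - S)/3 = -7/3 - S/3)
22009/(-8154) + √(-12122 + 21777)/y(-65, 93) = 22009/(-8154) + √(-12122 + 21777)/(-7/3 - ⅓*93) = 22009*(-1/8154) + √9655/(-7/3 - 31) = -22009/8154 + √9655/(-100/3) = -22009/8154 + √9655*(-3/100) = -22009/8154 - 3*√9655/100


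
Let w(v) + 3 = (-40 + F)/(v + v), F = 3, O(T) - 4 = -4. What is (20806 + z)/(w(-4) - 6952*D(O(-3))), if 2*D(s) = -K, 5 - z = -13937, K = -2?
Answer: -277984/55603 ≈ -4.9994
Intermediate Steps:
z = 13942 (z = 5 - 1*(-13937) = 5 + 13937 = 13942)
O(T) = 0 (O(T) = 4 - 4 = 0)
D(s) = 1 (D(s) = (-1*(-2))/2 = (1/2)*2 = 1)
w(v) = -3 - 37/(2*v) (w(v) = -3 + (-40 + 3)/(v + v) = -3 - 37*1/(2*v) = -3 - 37/(2*v))
(20806 + z)/(w(-4) - 6952*D(O(-3))) = (20806 + 13942)/((-3 - 37/2/(-4)) - 6952*1) = 34748/((-3 - 37/2*(-1/4)) - 6952) = 34748/((-3 + 37/8) - 6952) = 34748/(13/8 - 6952) = 34748/(-55603/8) = 34748*(-8/55603) = -277984/55603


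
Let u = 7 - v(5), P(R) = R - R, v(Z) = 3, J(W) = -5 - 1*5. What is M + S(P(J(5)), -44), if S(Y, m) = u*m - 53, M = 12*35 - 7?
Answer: 184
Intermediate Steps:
J(W) = -10 (J(W) = -5 - 5 = -10)
M = 413 (M = 420 - 7 = 413)
P(R) = 0
u = 4 (u = 7 - 1*3 = 7 - 3 = 4)
S(Y, m) = -53 + 4*m (S(Y, m) = 4*m - 53 = -53 + 4*m)
M + S(P(J(5)), -44) = 413 + (-53 + 4*(-44)) = 413 + (-53 - 176) = 413 - 229 = 184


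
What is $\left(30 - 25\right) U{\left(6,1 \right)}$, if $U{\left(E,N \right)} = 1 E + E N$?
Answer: $60$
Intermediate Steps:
$U{\left(E,N \right)} = E + E N$
$\left(30 - 25\right) U{\left(6,1 \right)} = \left(30 - 25\right) 6 \left(1 + 1\right) = 5 \cdot 6 \cdot 2 = 5 \cdot 12 = 60$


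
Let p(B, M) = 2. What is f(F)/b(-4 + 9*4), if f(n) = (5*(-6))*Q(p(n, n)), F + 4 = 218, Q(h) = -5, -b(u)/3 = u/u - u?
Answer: 50/31 ≈ 1.6129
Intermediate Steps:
b(u) = -3 + 3*u (b(u) = -3*(u/u - u) = -3*(1 - u) = -3 + 3*u)
F = 214 (F = -4 + 218 = 214)
f(n) = 150 (f(n) = (5*(-6))*(-5) = -30*(-5) = 150)
f(F)/b(-4 + 9*4) = 150/(-3 + 3*(-4 + 9*4)) = 150/(-3 + 3*(-4 + 36)) = 150/(-3 + 3*32) = 150/(-3 + 96) = 150/93 = 150*(1/93) = 50/31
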